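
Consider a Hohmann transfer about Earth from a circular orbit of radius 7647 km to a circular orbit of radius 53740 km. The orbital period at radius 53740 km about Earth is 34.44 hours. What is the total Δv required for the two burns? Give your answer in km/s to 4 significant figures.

From Kepler's third law T² = 4π²r³/μ at r = 53740 km, T = 34.44 hours = 34.44 × 3600 s = 1.23984×10^5 s: μ = 4π²r³/T² = 3.98585×10^5 km³/s².
Semi-major axis of the transfer orbit: a_t = (7647 + 53740)/2 = 30693.5 km.
At r₁ the circular-orbit speed is v₁ = √(μ/r₁) = 7.220 km/s.
Transfer-orbit speed at r₁ (vis-viva): v_p = √[μ(2/r₁ − 1/a_t)] = 9.553 km/s.
First burn Δv₁ = |v_p − v₁| = 2.333 km/s.
At r₂, v₂ = √(μ/r₂) = 2.723 km/s.
Transfer-orbit speed at r₂: v_a = √[μ(2/r₂ − 1/a_t)] = 1.359 km/s.
Second burn Δv₂ = |v₂ − v_a| = 1.364 km/s.
Total Δv = Δv₁ + Δv₂ = 3.697 km/s.

Δv = 3.697 km/s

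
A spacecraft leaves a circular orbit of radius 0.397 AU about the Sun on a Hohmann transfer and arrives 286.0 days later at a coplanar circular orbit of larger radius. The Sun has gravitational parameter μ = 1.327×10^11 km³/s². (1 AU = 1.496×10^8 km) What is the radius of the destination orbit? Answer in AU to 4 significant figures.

In km: r₁ = 0.397 × 1.496×10^8 = 5.93912×10^7 km.
Transfer time t = 286.0 days = 2.47104×10^7 s, and t = π√(a_t³/μ).
So a_t = (μ t²/π²)^(1/3) = (1.327×10^11 × (2.47104×10^7)² / π²)^(1/3) = 2.0173×10^8 km.
Since a_t = (r₁ + r₂)/2, r₂ = 2a_t − r₁ = 2×2.0173×10^8 − 5.93912×10^7 = 3.440688×10^8 km.
In AU: r₂ = 3.440688×10^8 / 1.496×10^8 = 2.300 AU.

r₂ = 2.300 AU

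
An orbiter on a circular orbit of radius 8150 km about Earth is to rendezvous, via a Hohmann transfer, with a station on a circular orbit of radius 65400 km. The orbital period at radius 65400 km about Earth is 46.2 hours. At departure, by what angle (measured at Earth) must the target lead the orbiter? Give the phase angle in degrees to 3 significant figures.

From Kepler's third law T² = 4π²r³/μ at r = 65400 km, T = 46.2 hours = 46.2 × 3600 s = 1.6632×10^5 s: μ = 4π²r³/T² = 3.99212×10^5 km³/s².
Semi-major axis of the transfer orbit: a_t = (8150 + 65400)/2 = 36775 km.
Transfer time t = π√(a_t³/μ) = 35065 s.
The target's mean motion on its circular orbit is ω₂ = √(μ/r₂³) = 3.7778×10^-5 rad/s.
Angle swept by the target during transfer: ω₂·t = 1.3247 rad = 75.90°.
The orbiter traverses 180° on the transfer ellipse, so the target must lead by 180° − 75.90° = 104°.

φ = 104°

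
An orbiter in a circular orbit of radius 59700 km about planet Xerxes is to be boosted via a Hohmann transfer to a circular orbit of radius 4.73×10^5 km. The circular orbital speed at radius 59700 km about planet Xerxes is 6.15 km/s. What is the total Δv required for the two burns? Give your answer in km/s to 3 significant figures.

Δv = 3.20 km/s

From the circular-orbit relation v² = μ/r at r = 59700 km: μ = v²r = (6.15)² × 59700 = 2.25800×10^6 km³/s².
The Hohmann ellipse has a_t = (r₁ + r₂)/2 = 2.6635×10^5 km.
At r₁ the circular-orbit speed is v₁ = √(μ/r₁) = 6.150 km/s.
On the transfer ellipse at r₁, v² = μ(2/r − 1/a) gives v_p = √[μ(2/r₁ − 1/a_t)] = 8.196 km/s.
First burn Δv₁ = |v_p − v₁| = 2.046 km/s.
At r₂, v₂ = √(μ/r₂) = 2.18490 km/s.
Transfer-orbit speed at r₂: v_a = √[μ(2/r₂ − 1/a_t)] = 1.03441 km/s.
Second burn Δv₂ = |v₂ − v_a| = 1.150 km/s.
Total Δv = Δv₁ + Δv₂ = 3.196 km/s.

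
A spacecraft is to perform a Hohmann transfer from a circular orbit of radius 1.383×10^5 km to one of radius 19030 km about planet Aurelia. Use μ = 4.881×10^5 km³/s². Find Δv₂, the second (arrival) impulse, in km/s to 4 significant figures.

Δv₂ = 1.651 km/s

The Hohmann ellipse has a_t = (r₁ + r₂)/2 = 78665 km.
Circular speed at r = 19030 km: v_c = √(μ/r) = 5.064 km/s.
Transfer-orbit speed at the same r (vis-viva, a = a_t): v_t = √[μ(2/r − 1/a_t)] = 6.715 km/s.
Δv₂ = |v_t − v_c| = |6.715 − 5.064| = 1.651 km/s.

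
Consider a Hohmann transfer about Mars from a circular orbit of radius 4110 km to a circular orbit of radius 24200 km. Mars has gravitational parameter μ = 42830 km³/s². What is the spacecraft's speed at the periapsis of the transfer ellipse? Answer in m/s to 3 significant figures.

Semi-major axis of the transfer orbit: a_t = (4110 + 24200)/2 = 14155 km.
At periapsis, r = 4110 km.
Applying v² = μ(2/r − 1/a_t): v = 4.221 km/s.

v = 4220 m/s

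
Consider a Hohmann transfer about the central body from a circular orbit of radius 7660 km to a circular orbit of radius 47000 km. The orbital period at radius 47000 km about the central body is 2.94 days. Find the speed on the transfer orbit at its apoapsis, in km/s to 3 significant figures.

From Kepler's third law T² = 4π²r³/μ at r = 47000 km, T = 2.94 days = 2.94 × 86400 s = 2.54016×10^5 s: μ = 4π²r³/T² = 63523.0 km³/s².
Transfer-ellipse semi-major axis a_t = (r₁ + r₂)/2 = (7660 + 47000)/2 = 27330 km.
The apoapsis of the transfer ellipse is at r = 47000 km.
Vis-viva: v = √[μ(2/r − 1/a_t)] = √[63523.0 × (2/47000 − 1/27330)] = 0.6155 km/s.

v = 0.615 km/s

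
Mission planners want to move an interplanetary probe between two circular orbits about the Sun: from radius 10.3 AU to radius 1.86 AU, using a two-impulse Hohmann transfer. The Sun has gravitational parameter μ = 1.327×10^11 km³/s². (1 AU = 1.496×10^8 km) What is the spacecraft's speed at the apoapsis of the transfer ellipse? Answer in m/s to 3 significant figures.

In km: r₁ = 10.3 × 1.496×10^8 = 1.54088×10^9 km; r₂ = 1.86 × 1.496×10^8 = 2.78256×10^8 km.
Semi-major axis of the transfer orbit: a_t = (1.54088×10^9 + 2.78256×10^8)/2 = 9.09568×10^8 km.
The apoapsis of the transfer ellipse is at r = 1.54088×10^9 km.
Vis-viva: v = √[μ(2/r − 1/a_t)] = √[1.327×10^11 × (2/1.54088×10^9 − 1/9.09568×10^8)] = 5.133 km/s.

v = 5130 m/s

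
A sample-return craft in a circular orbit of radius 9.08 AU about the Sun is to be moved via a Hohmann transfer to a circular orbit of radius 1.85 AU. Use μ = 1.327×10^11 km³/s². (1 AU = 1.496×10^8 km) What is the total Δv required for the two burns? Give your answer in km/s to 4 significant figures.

Δv = 10.46 km/s

In km: r₁ = 9.08 × 1.496×10^8 = 1.358368×10^9 km; r₂ = 1.85 × 1.496×10^8 = 2.7676×10^8 km.
Semi-major axis of the transfer orbit: a_t = (1.358368×10^9 + 2.7676×10^8)/2 = 8.17564×10^8 km.
Circular speed at r₁: v₁ = √(μ/r₁) = √(1.327×10^11/1.358368×10^9) = 9.884 km/s.
Transfer-orbit speed at r₁ (vis-viva): v_a = √[μ(2/r₁ − 1/a_t)] = 5.751 km/s.
First burn Δv₁ = |v_a − v₁| = 4.133 km/s.
At r₂, v₂ = √(μ/r₂) = 21.897 km/s.
Transfer-orbit speed at r₂: v_p = √[μ(2/r₂ − 1/a_t)] = 28.225 km/s.
Second burn Δv₂ = |v₂ − v_p| = 6.328 km/s.
Total Δv = Δv₁ + Δv₂ = 10.46 km/s.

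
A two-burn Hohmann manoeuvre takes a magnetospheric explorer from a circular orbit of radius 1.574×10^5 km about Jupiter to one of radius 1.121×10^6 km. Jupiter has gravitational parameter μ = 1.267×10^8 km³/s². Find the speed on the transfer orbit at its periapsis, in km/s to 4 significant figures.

The Hohmann ellipse has a_t = (r₁ + r₂)/2 = 6.392×10^5 km.
At periapsis, r = 1.574×10^5 km.
Applying v² = μ(2/r − 1/a_t): v = 37.57 km/s.

v = 37.57 km/s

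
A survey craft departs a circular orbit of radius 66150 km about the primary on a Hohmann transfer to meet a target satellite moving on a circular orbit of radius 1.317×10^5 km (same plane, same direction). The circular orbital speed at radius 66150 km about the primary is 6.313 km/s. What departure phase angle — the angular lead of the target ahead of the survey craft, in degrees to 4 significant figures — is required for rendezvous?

From the circular-orbit relation v² = μ/r at r = 66150 km: μ = v²r = (6.313)² × 66150 = 2.63634×10^6 km³/s².
Semi-major axis of the transfer orbit: a_t = (66150 + 1.317×10^5)/2 = 98925 km.
Transfer time t = π√(a_t³/μ) = 60202 s.
The target's mean motion on its circular orbit is ω₂ = √(μ/r₂³) = 3.3972×10^-5 rad/s.
Angle swept by the target during transfer: ω₂·t = 2.0452 rad = 117.18°.
Arrival is 180° from departure on the ellipse, so φ = 180° − 117.18° = 62.82°.

φ = 62.82°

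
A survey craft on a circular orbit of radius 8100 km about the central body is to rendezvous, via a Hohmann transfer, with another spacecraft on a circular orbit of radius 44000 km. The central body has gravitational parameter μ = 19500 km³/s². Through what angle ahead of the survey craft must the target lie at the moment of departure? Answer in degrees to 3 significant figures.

Transfer-ellipse semi-major axis a_t = (r₁ + r₂)/2 = (8100 + 44000)/2 = 26050 km.
Transfer time t = π√(a_t³/μ) = 94590 s.
The target's mean motion on its circular orbit is ω₂ = √(μ/r₂³) = 1.513×10^-5 rad/s.
Angle swept by the target during transfer: ω₂·t = 1.4311 rad = 82.00°.
Arrival is 180° from departure on the ellipse, so φ = 180° − 82.00° = 98.0°.

φ = 98.0°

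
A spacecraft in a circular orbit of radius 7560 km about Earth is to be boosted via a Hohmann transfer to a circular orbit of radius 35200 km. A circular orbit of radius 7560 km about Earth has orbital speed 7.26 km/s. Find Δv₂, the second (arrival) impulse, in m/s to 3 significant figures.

Δv₂ = 1360 m/s

From the circular-orbit relation v² = μ/r at r = 7560 km: μ = v²r = (7.26)² × 7560 = 3.98469×10^5 km³/s².
The Hohmann ellipse has a_t = (r₁ + r₂)/2 = 21380 km.
On the circular orbit at r = 35200 km, v_c = √(μ/r) = 3.365 km/s.
Transfer-orbit speed at the same r (vis-viva, a = a_t): v_t = √[μ(2/r − 1/a_t)] = 2.001 km/s.
Δv₂ = |v_t − v_c| = |2.001 − 3.365| = 1.364 km/s.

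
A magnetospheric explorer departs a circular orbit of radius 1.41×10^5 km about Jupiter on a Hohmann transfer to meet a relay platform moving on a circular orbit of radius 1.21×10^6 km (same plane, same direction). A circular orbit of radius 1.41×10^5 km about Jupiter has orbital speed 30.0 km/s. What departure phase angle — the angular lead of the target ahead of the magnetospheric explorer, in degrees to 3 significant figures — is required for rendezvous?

φ = 105°

From the circular-orbit relation v² = μ/r at r = 1.41×10^5 km: μ = v²r = (30.0)² × 1.41×10^5 = 1.26900×10^8 km³/s².
Semi-major axis of the transfer orbit: a_t = (1.410×10^5 + 1.210×10^6)/2 = 6.755×10^5 km.
The half-period of the transfer ellipse is t = π√(a_t³/μ) = 1.5483×10^5 s.
Target angular speed ω₂ = √(μ/r₂³) = 8.4636×10^-6 rad/s.
Angle swept by the target during transfer: ω₂·t = 1.3104 rad = 75.08°.
The magnetospheric explorer traverses 180° on the transfer ellipse, so the target must lead by 180° − 75.08° = 105°.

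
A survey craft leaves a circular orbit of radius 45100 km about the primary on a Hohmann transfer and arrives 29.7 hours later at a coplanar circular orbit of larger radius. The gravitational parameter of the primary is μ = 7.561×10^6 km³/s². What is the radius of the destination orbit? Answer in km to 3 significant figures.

Transfer time t = 29.7 hours = 1.0692×10^5 s, and t = π√(a_t³/μ).
So a_t = (μ t²/π²)^(1/3) = (7.561×10^6 × (1.0692×10^5)² / π²)^(1/3) = 2.0613×10^5 km.
Since a_t = (r₁ + r₂)/2, r₂ = 2a_t − r₁ = 2×2.0613×10^5 − 45100 = 3.6716×10^5 km.

r₂ = 3.67×10^5 km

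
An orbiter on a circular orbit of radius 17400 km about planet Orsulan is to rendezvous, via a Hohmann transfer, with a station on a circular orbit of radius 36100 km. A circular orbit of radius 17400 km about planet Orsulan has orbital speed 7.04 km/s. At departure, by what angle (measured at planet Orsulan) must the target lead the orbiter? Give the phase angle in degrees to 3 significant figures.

φ = 65.2°

From the circular-orbit relation v² = μ/r at r = 17400 km: μ = v²r = (7.04)² × 17400 = 8.62372×10^5 km³/s².
Semi-major axis of the transfer orbit: a_t = (17400 + 36100)/2 = 26750 km.
The half-period of the transfer ellipse is t = π√(a_t³/μ) = 14800 s.
Target angular speed ω₂ = √(μ/r₂³) = 1.354×10^-4 rad/s.
Angle swept by the target during transfer: ω₂·t = 2.004 rad = 114.8°.
The orbiter traverses 180° on the transfer ellipse, so the target must lead by 180° − 114.8° = 65.2°.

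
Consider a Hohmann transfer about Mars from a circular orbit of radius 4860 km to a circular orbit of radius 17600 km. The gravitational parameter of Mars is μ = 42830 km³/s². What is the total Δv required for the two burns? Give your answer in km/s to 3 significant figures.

Δv = 1.28 km/s

The Hohmann ellipse has a_t = (r₁ + r₂)/2 = 11230 km.
At r₁ the circular-orbit speed is v₁ = √(μ/r₁) = 2.96863 km/s.
On the transfer ellipse at r₁, vis-viva equation gives v_p = √[μ(2/r₁ − 1/a_t)] = 3.71640 km/s.
First burn Δv₁ = |v_p − v₁| = 0.74777 km/s.
Circular speed at r₂: v₂ = √(μ/r₂) = 1.559975 km/s.
Transfer-orbit speed at r₂: v_a = √[μ(2/r₂ − 1/a_t)] = 1.026233 km/s.
Second burn Δv₂ = |v₂ − v_a| = 0.53374 km/s.
Total Δv = Δv₁ + Δv₂ = 1.282 km/s.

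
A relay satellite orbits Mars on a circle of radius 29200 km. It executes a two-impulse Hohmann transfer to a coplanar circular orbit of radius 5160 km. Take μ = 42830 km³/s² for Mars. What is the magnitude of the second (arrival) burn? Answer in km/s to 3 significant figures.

Δv₂ = 0.875 km/s

The Hohmann ellipse has a_t = (r₁ + r₂)/2 = 17180 km.
On the circular orbit at r = 5160 km, v_c = √(μ/r) = 2.881 km/s.
Vis-viva on the transfer ellipse at r = 5160 km gives v_t = √[μ(2/r − 1/a_t)] = 3.756 km/s.
Δv₂ = |v_t − v_c| = |3.756 − 2.881| = 0.8750 km/s.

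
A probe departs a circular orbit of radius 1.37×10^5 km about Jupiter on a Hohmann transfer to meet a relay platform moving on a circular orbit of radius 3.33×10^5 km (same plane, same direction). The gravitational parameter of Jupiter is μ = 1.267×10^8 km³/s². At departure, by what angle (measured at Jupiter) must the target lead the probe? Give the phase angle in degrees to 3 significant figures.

The Hohmann ellipse has a_t = (r₁ + r₂)/2 = 2.350×10^5 km.
The half-period of the transfer ellipse is t = π√(a_t³/μ) = 31795 s.
The target's mean motion on its circular orbit is ω₂ = √(μ/r₂³) = 5.8576×10^-5 rad/s.
Angle swept by the target during transfer: ω₂·t = 1.862 rad = 106.7°.
The probe traverses 180° on the transfer ellipse, so the target must lead by 180° − 106.7° = 73.3°.

φ = 73.3°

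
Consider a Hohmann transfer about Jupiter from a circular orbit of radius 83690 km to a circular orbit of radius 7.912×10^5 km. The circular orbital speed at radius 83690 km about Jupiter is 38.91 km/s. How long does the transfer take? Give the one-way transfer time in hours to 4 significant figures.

From the circular-orbit relation v² = μ/r at r = 83690 km: μ = v²r = (38.91)² × 83690 = 1.26706×10^8 km³/s².
The Hohmann ellipse has a_t = (r₁ + r₂)/2 = 4.37445×10^5 km.
Half the transfer-orbit period gives t = π√(a_t³/μ) = 80750 s.
Converting: 80750 s ÷ 3600 s/hour = 22.43 hours.

t = 22.43 hours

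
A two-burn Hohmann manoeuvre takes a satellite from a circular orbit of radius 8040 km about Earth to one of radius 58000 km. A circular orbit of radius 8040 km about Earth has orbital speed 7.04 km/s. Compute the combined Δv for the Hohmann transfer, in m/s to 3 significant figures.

Δv = 3620 m/s

From the circular-orbit relation v² = μ/r at r = 8040 km: μ = v²r = (7.04)² × 8040 = 3.98475×10^5 km³/s².
The Hohmann ellipse has a_t = (r₁ + r₂)/2 = 33020 km.
Circular speed at r₁: v₁ = √(μ/r₁) = √(3.98475×10^5/8040) = 7.040 km/s.
Transfer-orbit speed at r₁ (vis-viva equation): v_p = √[μ(2/r₁ − 1/a_t)] = 9.330 km/s.
First burn Δv₁ = |v_p − v₁| = 2.290 km/s.
At r₂, v₂ = √(μ/r₂) = 2.621 km/s.
Transfer-orbit speed at r₂: v_a = √[μ(2/r₂ − 1/a_t)] = 1.293 km/s.
Second burn Δv₂ = |v₂ − v_a| = 1.328 km/s.
Δv = Δv₁ + Δv₂ = 2.290 + 1.328 = 3.618 km/s.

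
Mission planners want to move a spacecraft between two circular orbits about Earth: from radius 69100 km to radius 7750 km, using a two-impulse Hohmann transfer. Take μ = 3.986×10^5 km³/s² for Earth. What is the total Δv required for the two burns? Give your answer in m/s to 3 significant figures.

Δv = 3770 m/s

Semi-major axis of the transfer orbit: a_t = (69100 + 7750)/2 = 38425 km.
Circular speed at r₁: v₁ = √(μ/r₁) = √(3.986×10^5/69100) = 2.402 km/s.
On the transfer ellipse at r₁, v² = μ(2/r − 1/a) gives v_a = √[μ(2/r₁ − 1/a_t)] = 1.079 km/s.
First burn Δv₁ = |v_a − v₁| = 1.323 km/s.
At r₂, v₂ = √(μ/r₂) = 7.1716 km/s.
Transfer-orbit speed at r₂: v_p = √[μ(2/r₂ − 1/a_t)] = 9.6172 km/s.
Second burn Δv₂ = |v₂ − v_p| = 2.446 km/s.
Δv = Δv₁ + Δv₂ = 1.323 + 2.446 = 3.769 km/s.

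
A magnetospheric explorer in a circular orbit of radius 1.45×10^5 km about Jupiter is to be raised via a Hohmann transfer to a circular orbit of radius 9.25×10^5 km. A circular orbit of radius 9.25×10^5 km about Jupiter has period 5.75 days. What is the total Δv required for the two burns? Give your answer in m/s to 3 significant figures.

Δv = 14900 m/s

From Kepler's third law T² = 4π²r³/μ at r = 9.25×10^5 km, T = 5.75 days = 5.75 × 86400 s = 4.968×10^5 s: μ = 4π²r³/T² = 1.26597×10^8 km³/s².
Semi-major axis of the transfer orbit: a_t = (1.450×10^5 + 9.250×10^5)/2 = 5.350×10^5 km.
Circular speed at r₁: v₁ = √(μ/r₁) = √(1.26597×10^8/1.450×10^5) = 29.548 km/s.
Transfer-orbit speed at r₁ (vis-viva): v_p = √[μ(2/r₁ − 1/a_t)] = 38.853 km/s.
First burn Δv₁ = |v_p − v₁| = 9.305 km/s.
At r₂, v₂ = √(μ/r₂) = 11.6988 km/s.
Transfer-orbit speed at r₂: v_a = √[μ(2/r₂ − 1/a_t)] = 6.09042 km/s.
Second burn Δv₂ = |v₂ − v_a| = 5.608 km/s.
Total Δv = Δv₁ + Δv₂ = 14.91 km/s.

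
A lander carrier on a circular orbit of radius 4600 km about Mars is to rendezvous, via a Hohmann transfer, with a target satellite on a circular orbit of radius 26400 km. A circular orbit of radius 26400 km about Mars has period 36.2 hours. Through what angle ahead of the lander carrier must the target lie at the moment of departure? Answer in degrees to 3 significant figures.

From Kepler's third law T² = 4π²r³/μ at r = 26400 km, T = 36.2 hours = 36.2 × 3600 s = 1.3032×10^5 s: μ = 4π²r³/T² = 42771.0 km³/s².
Semi-major axis of the transfer orbit: a_t = (4600 + 26400)/2 = 15500 km.
The half-period of the transfer ellipse is t = π√(a_t³/μ) = 29314 s.
Target angular speed ω₂ = √(μ/r₂³) = 4.8214×10^-5 rad/s.
Angle swept by the target during transfer: ω₂·t = 1.4133 rad = 80.98°.
The lander carrier traverses 180° on the transfer ellipse, so the target must lead by 180° − 80.98° = 99.0°.

φ = 99.0°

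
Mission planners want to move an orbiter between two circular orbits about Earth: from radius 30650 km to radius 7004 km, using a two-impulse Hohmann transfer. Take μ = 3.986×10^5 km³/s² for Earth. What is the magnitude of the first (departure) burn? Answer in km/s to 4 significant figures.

Transfer-ellipse semi-major axis a_t = (r₁ + r₂)/2 = (30650 + 7004)/2 = 18827 km.
On the circular orbit at r = 30650 km, v_c = √(μ/r) = 3.6062 km/s.
Vis-viva on the transfer ellipse at r = 30650 km gives v_t = √[μ(2/r − 1/a_t)] = 2.1996 km/s.
Δv₁ = |v_t − v_c| = |2.1996 − 3.6062| = 1.407 km/s.

Δv₁ = 1.407 km/s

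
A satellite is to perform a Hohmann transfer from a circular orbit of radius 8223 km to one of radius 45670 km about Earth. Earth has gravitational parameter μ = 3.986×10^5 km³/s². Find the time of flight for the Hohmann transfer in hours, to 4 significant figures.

t = 6.114 hours

The Hohmann ellipse has a_t = (r₁ + r₂)/2 = 26946.5 km.
By Kepler's third law the transfer-orbit period is T = 2π√(a_t³/μ), so t = T/2 = 22010 s.
Converting: 22010 s ÷ 3600 s/hour = 6.114 hours.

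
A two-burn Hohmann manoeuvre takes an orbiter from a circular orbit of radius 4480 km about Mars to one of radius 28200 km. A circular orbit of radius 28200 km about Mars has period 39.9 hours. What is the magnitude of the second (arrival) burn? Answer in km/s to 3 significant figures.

From Kepler's third law T² = 4π²r³/μ at r = 28200 km, T = 39.9 hours = 39.9 × 3600 s = 1.4364×10^5 s: μ = 4π²r³/T² = 42909.8 km³/s².
The Hohmann ellipse has a_t = (r₁ + r₂)/2 = 16340 km.
Circular speed at r = 28200 km: v_c = √(μ/r) = 1.2335 km/s.
Transfer-orbit speed at the same r (vis-viva, a = a_t): v_t = √[μ(2/r − 1/a_t)] = 0.64590 km/s.
Δv₂ = |v_t − v_c| = |0.64590 − 1.2335| = 0.5876 km/s.

Δv₂ = 0.588 km/s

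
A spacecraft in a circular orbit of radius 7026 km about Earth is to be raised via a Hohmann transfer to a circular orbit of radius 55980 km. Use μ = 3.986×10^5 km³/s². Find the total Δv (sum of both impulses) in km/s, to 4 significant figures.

Δv = 3.917 km/s

Transfer-ellipse semi-major axis a_t = (r₁ + r₂)/2 = (7026 + 55980)/2 = 31503 km.
Circular speed at r₁: v₁ = √(μ/r₁) = √(3.986×10^5/7026) = 7.53207 km/s.
On the transfer ellipse at r₁, v² = μ(2/r − 1/a) gives v_p = √[μ(2/r₁ − 1/a_t)] = 10.0405 km/s.
First burn Δv₁ = |v_p − v₁| = 2.5084 km/s.
At r₂, v₂ = √(μ/r₂) = 2.6684 km/s.
Transfer-orbit speed at r₂: v_a = √[μ(2/r₂ − 1/a_t)] = 1.2602 km/s.
Second burn Δv₂ = |v₂ − v_a| = 1.4082 km/s.
Δv = Δv₁ + Δv₂ = 2.5084 + 1.4082 = 3.917 km/s.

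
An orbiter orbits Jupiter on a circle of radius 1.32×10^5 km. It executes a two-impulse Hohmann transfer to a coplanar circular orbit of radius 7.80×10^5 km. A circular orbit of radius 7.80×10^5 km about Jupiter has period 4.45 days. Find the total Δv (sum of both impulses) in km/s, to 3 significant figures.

Δv = 15.4 km/s

From Kepler's third law T² = 4π²r³/μ at r = 7.80×10^5 km, T = 4.45 days = 4.45 × 86400 s = 3.8448×10^5 s: μ = 4π²r³/T² = 1.26735×10^8 km³/s².
Semi-major axis of the transfer orbit: a_t = (1.320×10^5 + 7.800×10^5)/2 = 4.560×10^5 km.
At r₁ the circular-orbit speed is v₁ = √(μ/r₁) = 30.99 km/s.
Transfer-orbit speed at r₁ (v² = μ(2/r − 1/a)): v_p = √[μ(2/r₁ − 1/a_t)] = 40.53 km/s.
First burn Δv₁ = |v_p − v₁| = 9.540 km/s.
At r₂, v₂ = √(μ/r₂) = 12.747 km/s.
Transfer-orbit speed at r₂: v_a = √[μ(2/r₂ − 1/a_t)] = 6.8581 km/s.
Second burn Δv₂ = |v₂ − v_a| = 5.889 km/s.
Δv = Δv₁ + Δv₂ = 9.540 + 5.889 = 15.43 km/s.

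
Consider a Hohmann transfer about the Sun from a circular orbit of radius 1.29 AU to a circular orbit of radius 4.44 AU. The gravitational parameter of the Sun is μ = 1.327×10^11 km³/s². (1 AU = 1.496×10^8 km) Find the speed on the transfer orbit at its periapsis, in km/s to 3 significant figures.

v = 32.6 km/s

In km: r₁ = 1.29 × 1.496×10^8 = 1.92984×10^8 km; r₂ = 4.44 × 1.496×10^8 = 6.64224×10^8 km.
Semi-major axis of the transfer orbit: a_t = (1.92984×10^8 + 6.64224×10^8)/2 = 4.28604×10^8 km.
At periapsis, r = 1.92984×10^8 km.
Vis-viva: v = √[μ(2/r − 1/a_t)] = √[1.327×10^11 × (2/1.92984×10^8 − 1/4.28604×10^8)] = 32.64 km/s.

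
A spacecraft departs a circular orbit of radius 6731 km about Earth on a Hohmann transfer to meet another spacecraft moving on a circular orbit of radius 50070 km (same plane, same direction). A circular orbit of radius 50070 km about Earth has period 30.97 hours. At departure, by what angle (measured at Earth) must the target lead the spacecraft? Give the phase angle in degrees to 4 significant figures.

From Kepler's third law T² = 4π²r³/μ at r = 50070 km, T = 30.97 hours = 30.97 × 3600 s = 1.11492×10^5 s: μ = 4π²r³/T² = 3.98662×10^5 km³/s².
Semi-major axis of the transfer orbit: a_t = (6731 + 50070)/2 = 28400.5 km.
Transfer time t = π√(a_t³/μ) = 23810 s.
Target angular speed ω₂ = √(μ/r₂³) = 5.636×10^-5 rad/s.
Angle swept by the target during transfer: ω₂·t = 1.342 rad = 76.89°.
Arrival is 180° from departure on the ellipse, so φ = 180° − 76.89° = 103.1°.

φ = 103.1°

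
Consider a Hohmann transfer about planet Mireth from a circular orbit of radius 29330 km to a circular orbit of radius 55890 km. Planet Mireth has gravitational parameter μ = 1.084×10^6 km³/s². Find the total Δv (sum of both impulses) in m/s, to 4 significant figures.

Δv = 1633 m/s

The Hohmann ellipse has a_t = (r₁ + r₂)/2 = 42610 km.
At r₁ the circular-orbit speed is v₁ = √(μ/r₁) = 6.0794 km/s.
On the transfer ellipse at r₁, vis-viva gives v_p = √[μ(2/r₁ − 1/a_t)] = 6.9626 km/s.
First burn Δv₁ = |v_p − v₁| = 0.8832 km/s.
At r₂, v₂ = √(μ/r₂) = 4.4040 km/s.
Transfer-orbit speed at r₂: v_a = √[μ(2/r₂ − 1/a_t)] = 3.6538 km/s.
Second burn Δv₂ = |v₂ − v_a| = 0.7502 km/s.
Total Δv = Δv₁ + Δv₂ = 1.633 km/s.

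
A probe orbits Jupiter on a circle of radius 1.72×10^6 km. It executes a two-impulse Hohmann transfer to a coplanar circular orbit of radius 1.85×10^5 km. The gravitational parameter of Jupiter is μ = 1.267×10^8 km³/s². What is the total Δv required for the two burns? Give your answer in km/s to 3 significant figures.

Transfer-ellipse semi-major axis a_t = (r₁ + r₂)/2 = (1.720×10^6 + 1.850×10^5)/2 = 9.525×10^5 km.
At r₁ the circular-orbit speed is v₁ = √(μ/r₁) = 8.5827 km/s.
On the transfer ellipse at r₁, vis-viva gives v_a = √[μ(2/r₁ − 1/a_t)] = 3.7825 km/s.
First burn Δv₁ = |v_a − v₁| = 4.800 km/s.
Circular speed at r₂: v₂ = √(μ/r₂) = 26.170 km/s.
Transfer-orbit speed at r₂: v_p = √[μ(2/r₂ − 1/a_t)] = 35.167 km/s.
Second burn Δv₂ = |v₂ − v_p| = 8.997 km/s.
Total Δv = Δv₁ + Δv₂ = 13.80 km/s.

Δv = 13.8 km/s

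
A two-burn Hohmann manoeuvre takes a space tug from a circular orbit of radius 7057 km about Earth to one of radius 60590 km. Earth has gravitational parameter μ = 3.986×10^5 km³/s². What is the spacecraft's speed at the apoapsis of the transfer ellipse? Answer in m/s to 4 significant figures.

v = 1172 m/s

The Hohmann ellipse has a_t = (r₁ + r₂)/2 = 33823.5 km.
The apoapsis of the transfer ellipse is at r = 60590 km.
From the vis-viva equation, v = √[μ(2/r − 1/a_t)] = 1.172 km/s.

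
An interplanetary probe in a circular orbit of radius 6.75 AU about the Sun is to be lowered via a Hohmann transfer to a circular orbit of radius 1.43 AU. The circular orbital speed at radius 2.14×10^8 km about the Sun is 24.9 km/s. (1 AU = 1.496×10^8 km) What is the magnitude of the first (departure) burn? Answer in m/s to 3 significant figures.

From the circular-orbit relation v² = μ/r at r = 2.14×10^8 km: μ = v²r = (24.9)² × 2.14×10^8 = 1.32682×10^11 km³/s².
In km: r₁ = 6.75 × 1.496×10^8 = 1.0098×10^9 km; r₂ = 1.43 × 1.496×10^8 = 2.13928×10^8 km.
Transfer-ellipse semi-major axis a_t = (r₁ + r₂)/2 = (1.0098×10^9 + 2.13928×10^8)/2 = 6.11864×10^8 km.
On the circular orbit at r = 1.0098×10^9 km, v_c = √(μ/r) = 11.463 km/s.
Vis-viva on the transfer ellipse at r = 1.0098×10^9 km gives v_t = √[μ(2/r − 1/a_t)] = 6.7779 km/s.
Δv₁ = |v_t − v_c| = |6.7779 − 11.463| = 4.685 km/s.

Δv₁ = 4680 m/s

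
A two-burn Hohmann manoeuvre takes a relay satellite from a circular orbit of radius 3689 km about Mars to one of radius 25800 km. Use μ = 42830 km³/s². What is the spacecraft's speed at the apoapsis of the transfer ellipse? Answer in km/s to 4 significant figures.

Semi-major axis of the transfer orbit: a_t = (3689 + 25800)/2 = 14744.5 km.
The apoapsis of the transfer ellipse is at r = 25800 km.
From the vis-viva equation, v = √[μ(2/r − 1/a_t)] = 0.6445 km/s.

v = 0.6445 km/s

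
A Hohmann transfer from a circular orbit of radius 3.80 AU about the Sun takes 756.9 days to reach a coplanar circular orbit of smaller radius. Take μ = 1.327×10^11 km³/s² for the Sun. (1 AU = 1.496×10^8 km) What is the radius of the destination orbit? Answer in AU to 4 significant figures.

r₂ = 1.360 AU

In km: r₁ = 3.80 × 1.496×10^8 = 5.6848×10^8 km.
Transfer time t = 756.9 days = 6.539616×10^7 s, and t = π√(a_t³/μ).
So a_t = (μ t²/π²)^(1/3) = (1.327×10^11 × (6.539616×10^7)² / π²)^(1/3) = 3.8597×10^8 km.
Since a_t = (r₁ + r₂)/2, r₂ = 2a_t − r₁ = 2×3.8597×10^8 − 5.6848×10^8 = 2.0346×10^8 km.
In AU: r₂ = 2.0346×10^8 / 1.496×10^8 = 1.360 AU.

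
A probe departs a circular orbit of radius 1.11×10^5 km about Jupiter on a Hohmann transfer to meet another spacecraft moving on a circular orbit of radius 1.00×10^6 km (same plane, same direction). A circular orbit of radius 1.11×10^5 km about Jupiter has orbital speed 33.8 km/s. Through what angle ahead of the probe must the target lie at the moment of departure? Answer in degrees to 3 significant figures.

From the circular-orbit relation v² = μ/r at r = 1.11×10^5 km: μ = v²r = (33.8)² × 1.11×10^5 = 1.26811×10^8 km³/s².
The Hohmann ellipse has a_t = (r₁ + r₂)/2 = 5.555×10^5 km.
Transfer time t = π√(a_t³/μ) = 1.15504×10^5 s.
The target's mean motion on its circular orbit is ω₂ = √(μ/r₂³) = 1.12610×10^-5 rad/s.
Angle swept by the target during transfer: ω₂·t = 1.3007 rad = 74.52°.
The probe traverses 180° on the transfer ellipse, so the target must lead by 180° − 74.52° = 105°.

φ = 105°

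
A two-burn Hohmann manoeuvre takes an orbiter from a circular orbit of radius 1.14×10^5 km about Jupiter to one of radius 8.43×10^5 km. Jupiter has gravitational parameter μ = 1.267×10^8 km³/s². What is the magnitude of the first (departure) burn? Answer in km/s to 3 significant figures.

The Hohmann ellipse has a_t = (r₁ + r₂)/2 = 4.785×10^5 km.
On the circular orbit at r = 1.140×10^5 km, v_c = √(μ/r) = 33.34 km/s.
Vis-viva on the transfer ellipse at r = 1.140×10^5 km gives v_t = √[μ(2/r − 1/a_t)] = 44.25 km/s.
Δv₁ = |v_t − v_c| = |44.25 − 33.34| = 10.91 km/s.

Δv₁ = 10.9 km/s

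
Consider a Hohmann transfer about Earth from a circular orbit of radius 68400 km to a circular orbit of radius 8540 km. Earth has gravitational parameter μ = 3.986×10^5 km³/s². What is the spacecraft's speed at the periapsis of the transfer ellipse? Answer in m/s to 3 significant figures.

Semi-major axis of the transfer orbit: a_t = (68400 + 8540)/2 = 38470 km.
The periapsis of the transfer ellipse is at r = 8540 km.
Applying v² = μ(2/r − 1/a_t): v = 9.110 km/s.

v = 9110 m/s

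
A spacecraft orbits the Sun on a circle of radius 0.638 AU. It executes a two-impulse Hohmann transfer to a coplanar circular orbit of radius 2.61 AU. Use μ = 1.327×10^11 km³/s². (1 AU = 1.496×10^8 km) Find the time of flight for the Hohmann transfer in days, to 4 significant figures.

t = 378.0 days

In km: r₁ = 0.638 × 1.496×10^8 = 9.54448×10^7 km; r₂ = 2.61 × 1.496×10^8 = 3.90456×10^8 km.
The Hohmann ellipse has a_t = (r₁ + r₂)/2 = 2.429504×10^8 km.
Half the transfer-orbit period gives t = π√(a_t³/μ) = 3.266×10^7 s.
Converting: 3.266×10^7 s ÷ 86400 s/day = 378.0 days.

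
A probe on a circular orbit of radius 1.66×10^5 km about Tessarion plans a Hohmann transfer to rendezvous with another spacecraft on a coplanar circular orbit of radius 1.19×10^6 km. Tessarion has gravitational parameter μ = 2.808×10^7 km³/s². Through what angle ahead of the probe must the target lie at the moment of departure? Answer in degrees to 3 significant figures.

Transfer-ellipse semi-major axis a_t = (r₁ + r₂)/2 = (1.660×10^5 + 1.190×10^6)/2 = 6.780×10^5 km.
The half-period of the transfer ellipse is t = π√(a_t³/μ) = 3.310×10^5 s.
The target's mean motion on its circular orbit is ω₂ = √(μ/r₂³) = 4.082×10^-6 rad/s.
Angle swept by the target during transfer: ω₂·t = 1.351 rad = 77.41°.
The probe traverses 180° on the transfer ellipse, so the target must lead by 180° − 77.41° = 103°.

φ = 103°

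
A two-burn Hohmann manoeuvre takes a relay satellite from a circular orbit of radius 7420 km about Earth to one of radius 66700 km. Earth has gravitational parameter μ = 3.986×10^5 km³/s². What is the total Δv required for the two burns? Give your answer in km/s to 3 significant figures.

The Hohmann ellipse has a_t = (r₁ + r₂)/2 = 37060 km.
Circular speed at r₁: v₁ = √(μ/r₁) = √(3.986×10^5/7420) = 7.3294 km/s.
Transfer-orbit speed at r₁ (vis-viva equation): v_p = √[μ(2/r₁ − 1/a_t)] = 9.8328 km/s.
First burn Δv₁ = |v_p − v₁| = 2.503 km/s.
At r₂, v₂ = √(μ/r₂) = 2.445 km/s.
Transfer-orbit speed at r₂: v_a = √[μ(2/r₂ − 1/a_t)] = 1.094 km/s.
Second burn Δv₂ = |v₂ − v_a| = 1.351 km/s.
Δv = Δv₁ + Δv₂ = 2.503 + 1.351 = 3.854 km/s.

Δv = 3.85 km/s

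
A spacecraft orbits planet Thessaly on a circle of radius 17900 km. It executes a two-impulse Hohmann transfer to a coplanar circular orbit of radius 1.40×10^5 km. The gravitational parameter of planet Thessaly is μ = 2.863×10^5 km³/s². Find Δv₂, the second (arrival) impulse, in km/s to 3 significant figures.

Semi-major axis of the transfer orbit: a_t = (17900 + 1.400×10^5)/2 = 78950 km.
On the circular orbit at r = 1.400×10^5 km, v_c = √(μ/r) = 1.430 km/s.
Transfer-orbit speed at the same r (vis-viva, a = a_t): v_t = √[μ(2/r − 1/a_t)] = 0.6809 km/s.
Δv₂ = |v_t − v_c| = |0.6809 − 1.430| = 0.7491 km/s.

Δv₂ = 0.749 km/s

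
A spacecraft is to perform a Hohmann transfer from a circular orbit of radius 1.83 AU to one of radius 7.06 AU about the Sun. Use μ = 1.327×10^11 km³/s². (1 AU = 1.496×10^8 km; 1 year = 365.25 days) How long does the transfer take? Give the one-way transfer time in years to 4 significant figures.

t = 4.686 years

In km: r₁ = 1.83 × 1.496×10^8 = 2.73768×10^8 km; r₂ = 7.06 × 1.496×10^8 = 1.056176×10^9 km.
The Hohmann ellipse has a_t = (r₁ + r₂)/2 = 6.64972×10^8 km.
Half the transfer-orbit period gives t = π√(a_t³/μ) = 1.4788×10^8 s.
Converting: 1.4788×10^8 s ÷ 3.15576×10^7 s/year (365.25 × 86400) = 4.686 years.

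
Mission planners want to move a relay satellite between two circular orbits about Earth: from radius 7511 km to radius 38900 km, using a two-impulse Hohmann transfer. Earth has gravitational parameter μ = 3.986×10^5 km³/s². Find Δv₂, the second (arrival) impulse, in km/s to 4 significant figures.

The Hohmann ellipse has a_t = (r₁ + r₂)/2 = 23205.5 km.
Circular speed at r = 38900 km: v_c = √(μ/r) = 3.201 km/s.
Transfer-orbit speed at the same r (vis-viva, a = a_t): v_t = √[μ(2/r − 1/a_t)] = 1.821 km/s.
Δv₂ = |v_t − v_c| = |1.821 − 3.201| = 1.380 km/s.

Δv₂ = 1.380 km/s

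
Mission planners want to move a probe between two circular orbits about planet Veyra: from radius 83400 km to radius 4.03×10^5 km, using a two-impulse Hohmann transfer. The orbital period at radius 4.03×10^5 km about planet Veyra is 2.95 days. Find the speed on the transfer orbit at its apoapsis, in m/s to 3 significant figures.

v = 5820 m/s

From Kepler's third law T² = 4π²r³/μ at r = 4.03×10^5 km, T = 2.95 days = 2.95 × 86400 s = 2.5488×10^5 s: μ = 4π²r³/T² = 3.97744×10^7 km³/s².
Semi-major axis of the transfer orbit: a_t = (83400 + 4.030×10^5)/2 = 2.432×10^5 km.
At apoapsis, r = 4.030×10^5 km.
Vis-viva: v = √[μ(2/r − 1/a_t)] = √[3.97744×10^7 × (2/4.030×10^5 − 1/2.432×10^5)] = 5.818 km/s.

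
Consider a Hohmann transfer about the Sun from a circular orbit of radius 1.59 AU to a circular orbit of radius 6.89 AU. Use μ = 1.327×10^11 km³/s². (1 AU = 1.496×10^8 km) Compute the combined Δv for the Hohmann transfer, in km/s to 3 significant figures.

Δv = 10.9 km/s

In km: r₁ = 1.59 × 1.496×10^8 = 2.37864×10^8 km; r₂ = 6.89 × 1.496×10^8 = 1.030744×10^9 km.
Semi-major axis of the transfer orbit: a_t = (2.37864×10^8 + 1.030744×10^9)/2 = 6.34304×10^8 km.
Circular speed at r₁: v₁ = √(μ/r₁) = √(1.327×10^11/2.37864×10^8) = 23.62 km/s.
Transfer-orbit speed at r₁ (vis-viva equation): v_p = √[μ(2/r₁ − 1/a_t)] = 30.11 km/s.
First burn Δv₁ = |v_p − v₁| = 6.490 km/s.
Circular speed at r₂: v₂ = √(μ/r₂) = 11.346 km/s.
Transfer-orbit speed at r₂: v_a = √[μ(2/r₂ − 1/a_t)] = 6.9483 km/s.
Second burn Δv₂ = |v₂ − v_a| = 4.398 km/s.
Total Δv = Δv₁ + Δv₂ = 10.89 km/s.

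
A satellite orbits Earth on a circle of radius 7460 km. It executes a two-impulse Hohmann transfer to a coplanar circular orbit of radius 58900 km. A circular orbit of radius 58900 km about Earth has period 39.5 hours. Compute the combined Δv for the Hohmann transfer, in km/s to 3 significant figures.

Δv = 3.80 km/s

From Kepler's third law T² = 4π²r³/μ at r = 58900 km, T = 39.5 hours = 39.5 × 3600 s = 1.422×10^5 s: μ = 4π²r³/T² = 3.98939×10^5 km³/s².
Transfer-ellipse semi-major axis a_t = (r₁ + r₂)/2 = (7460 + 58900)/2 = 33180 km.
Circular speed at r₁: v₁ = √(μ/r₁) = √(3.98939×10^5/7460) = 7.3128 km/s.
Transfer-orbit speed at r₁ (vis-viva): v_p = √[μ(2/r₁ − 1/a_t)] = 9.7432 km/s.
First burn Δv₁ = |v_p − v₁| = 2.4304 km/s.
At r₂, v₂ = √(μ/r₂) = 2.6025 km/s.
Transfer-orbit speed at r₂: v_a = √[μ(2/r₂ − 1/a_t)] = 1.2340 km/s.
Second burn Δv₂ = |v₂ − v_a| = 1.3685 km/s.
Total Δv = Δv₁ + Δv₂ = 3.799 km/s.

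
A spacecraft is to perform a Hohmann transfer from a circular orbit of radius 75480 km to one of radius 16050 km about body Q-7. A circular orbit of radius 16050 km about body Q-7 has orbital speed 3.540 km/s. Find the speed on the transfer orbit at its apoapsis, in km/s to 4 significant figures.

From the circular-orbit relation v² = μ/r at r = 16050 km: μ = v²r = (3.540)² × 16050 = 2.01132×10^5 km³/s².
Semi-major axis of the transfer orbit: a_t = (75480 + 16050)/2 = 45765 km.
The apoapsis of the transfer ellipse is at r = 75480 km.
From the vis-viva equation, v = √[μ(2/r − 1/a_t)] = 0.9667 km/s.

v = 0.9667 km/s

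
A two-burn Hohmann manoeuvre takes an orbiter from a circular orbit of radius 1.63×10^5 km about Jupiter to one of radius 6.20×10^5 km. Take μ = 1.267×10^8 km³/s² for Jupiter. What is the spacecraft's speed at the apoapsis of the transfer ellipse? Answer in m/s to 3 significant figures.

v = 9220 m/s

Transfer-ellipse semi-major axis a_t = (r₁ + r₂)/2 = (1.630×10^5 + 6.200×10^5)/2 = 3.915×10^5 km.
At apoapsis, r = 6.200×10^5 km.
Applying v² = μ(2/r − 1/a_t): v = 9.224 km/s.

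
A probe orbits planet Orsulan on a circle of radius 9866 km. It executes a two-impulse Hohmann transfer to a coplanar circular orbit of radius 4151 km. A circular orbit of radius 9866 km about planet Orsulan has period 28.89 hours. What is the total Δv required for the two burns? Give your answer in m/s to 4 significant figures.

From Kepler's third law T² = 4π²r³/μ at r = 9866 km, T = 28.89 hours = 28.89 × 3600 s = 1.04004×10^5 s: μ = 4π²r³/T² = 3504.96 km³/s².
The Hohmann ellipse has a_t = (r₁ + r₂)/2 = 7008.5 km.
At r₁ the circular-orbit speed is v₁ = √(μ/r₁) = 0.596034 km/s.
On the transfer ellipse at r₁, v² = μ(2/r − 1/a) gives v_a = √[μ(2/r₁ − 1/a_t)] = 0.458706 km/s.
First burn Δv₁ = |v_a − v₁| = 0.13733 km/s.
Circular speed at r₂: v₂ = √(μ/r₂) = 0.918893 km/s.
Transfer-orbit speed at r₂: v_p = √[μ(2/r₂ − 1/a_t)] = 1.09024 km/s.
Second burn Δv₂ = |v₂ − v_p| = 0.17135 km/s.
Δv = Δv₁ + Δv₂ = 0.13733 + 0.17135 = 0.3087 km/s.

Δv = 308.7 m/s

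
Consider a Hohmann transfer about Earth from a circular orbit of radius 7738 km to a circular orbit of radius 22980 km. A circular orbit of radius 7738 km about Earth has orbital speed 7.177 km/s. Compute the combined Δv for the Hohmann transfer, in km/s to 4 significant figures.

From the circular-orbit relation v² = μ/r at r = 7738 km: μ = v²r = (7.177)² × 7738 = 3.98579×10^5 km³/s².
The Hohmann ellipse has a_t = (r₁ + r₂)/2 = 15359 km.
At r₁ the circular-orbit speed is v₁ = √(μ/r₁) = 7.1770 km/s.
Transfer-orbit speed at r₁ (v² = μ(2/r − 1/a)): v_p = √[μ(2/r₁ − 1/a_t)] = 8.7788 km/s.
First burn Δv₁ = |v_p − v₁| = 1.6018 km/s.
Circular speed at r₂: v₂ = √(μ/r₂) = 4.1647 km/s.
Transfer-orbit speed at r₂: v_a = √[μ(2/r₂ − 1/a_t)] = 2.9561 km/s.
Second burn Δv₂ = |v₂ − v_a| = 1.2086 km/s.
Total Δv = Δv₁ + Δv₂ = 2.810 km/s.

Δv = 2.810 km/s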